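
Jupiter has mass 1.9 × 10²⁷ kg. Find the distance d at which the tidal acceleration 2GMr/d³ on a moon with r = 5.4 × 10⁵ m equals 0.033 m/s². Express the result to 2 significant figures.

1.6 × 10⁸ m

2GMr/d³ = a_tidal  ⇒  d = (2GMr / a_tidal)^(1/3)
d = (2 × 6.674×10⁻¹¹ × (1.9 × 10²⁷) × (5.4 × 10⁵) / (0.033))^(1/3)
  = 1.6 × 10⁸ m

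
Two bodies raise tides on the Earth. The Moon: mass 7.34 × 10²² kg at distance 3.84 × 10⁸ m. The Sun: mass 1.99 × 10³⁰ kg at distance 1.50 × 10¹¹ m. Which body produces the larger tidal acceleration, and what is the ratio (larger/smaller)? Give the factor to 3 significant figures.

The Moon, by a factor of ≈ 2.20

Compare M/d³ for the two perturbers:
The Moon: (7.34 × 10²²) / (3.84 × 10⁸)³ = 1.296 × 10⁻³
The Sun: (1.99 × 10³⁰) / (1.50 × 10¹¹)³ = 5.896 × 10⁻⁴
Ratio (larger/smaller) = 2.20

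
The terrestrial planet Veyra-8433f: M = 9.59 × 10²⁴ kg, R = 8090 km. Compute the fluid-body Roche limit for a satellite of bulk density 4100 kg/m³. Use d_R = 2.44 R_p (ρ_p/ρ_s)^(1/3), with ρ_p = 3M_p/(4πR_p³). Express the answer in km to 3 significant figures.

20100 km

ρ_p = 3M_p/(4πR_p³) = 3 × (9.59 × 10²⁴) / (4π × (8.09 × 10⁶ m)³) = 4320 kg/m³
d_R = 2.44 × 8090 km × (4320/4100)^(1/3)
    = 20100 km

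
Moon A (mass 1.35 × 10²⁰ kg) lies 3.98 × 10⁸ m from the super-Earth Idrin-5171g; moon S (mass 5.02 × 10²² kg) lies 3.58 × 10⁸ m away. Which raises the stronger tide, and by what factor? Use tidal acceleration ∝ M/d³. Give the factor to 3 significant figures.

Compare M/d³ for the two perturbers:
Moon A: (1.35 × 10²⁰) / (3.98 × 10⁸)³ = 2.141 × 10⁻⁶
Moon S: (5.02 × 10²²) / (3.58 × 10⁸)³ = 1.094 × 10⁻³
Ratio (larger/smaller) = 511

Moon S, by a factor of ≈ 511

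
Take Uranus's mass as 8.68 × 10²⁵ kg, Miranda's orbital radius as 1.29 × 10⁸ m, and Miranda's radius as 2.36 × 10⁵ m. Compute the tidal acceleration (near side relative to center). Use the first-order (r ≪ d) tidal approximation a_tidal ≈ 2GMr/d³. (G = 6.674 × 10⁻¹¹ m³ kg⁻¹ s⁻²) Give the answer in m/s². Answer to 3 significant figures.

Differencing GM/(d−r)² and GM/d² to first order in r/d gives 2GMr/d³.
a_tidal = 2GMr/d³
        = 2 × (6.674 × 10⁻¹¹) × (8.68 × 10²⁵) × (2.36 × 10⁵) / (1.29 × 10⁸)³
        = 1.27 × 10⁻³ m/s²

1.27 × 10⁻³ m/s²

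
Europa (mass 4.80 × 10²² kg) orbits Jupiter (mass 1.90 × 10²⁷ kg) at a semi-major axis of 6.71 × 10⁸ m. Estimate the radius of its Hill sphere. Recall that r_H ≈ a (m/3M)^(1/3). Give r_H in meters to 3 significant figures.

r_H ≈ a (m/3M)^(1/3)
    = (6.71 × 10⁸) × (4.80 × 10²² / (3 × 1.90 × 10²⁷))^(1/3)
    = 1.37 × 10⁷ m

1.37 × 10⁷ m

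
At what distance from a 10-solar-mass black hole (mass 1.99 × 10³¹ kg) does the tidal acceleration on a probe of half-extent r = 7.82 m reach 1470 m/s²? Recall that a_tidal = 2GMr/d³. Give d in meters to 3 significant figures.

2GMr/d³ = a_tidal  ⇒  d = (2GMr / a_tidal)^(1/3)
d = (2 × 6.674×10⁻¹¹ × (1.99 × 10³¹) × (7.82) / (1470))^(1/3)
  = 2.42 × 10⁶ m

2.42 × 10⁶ m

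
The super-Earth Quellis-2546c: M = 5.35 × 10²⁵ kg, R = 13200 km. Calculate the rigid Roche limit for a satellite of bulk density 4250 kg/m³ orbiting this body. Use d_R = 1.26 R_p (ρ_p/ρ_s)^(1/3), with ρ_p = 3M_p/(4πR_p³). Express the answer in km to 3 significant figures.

18200 km

ρ_p = 3M_p/(4πR_p³) = 3 × (5.35 × 10²⁵) / (4π × (1.32 × 10⁷ m)³) = 5550 kg/m³
d_R = 1.26 × 13200 km × (5550/4250)^(1/3)
    = 18200 km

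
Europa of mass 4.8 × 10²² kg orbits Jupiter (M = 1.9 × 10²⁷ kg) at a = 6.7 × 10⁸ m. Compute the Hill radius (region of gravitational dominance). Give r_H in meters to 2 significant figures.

1.4 × 10⁷ m

r_H ≈ a (m/3M)^(1/3)
    = (6.7 × 10⁸) × (4.8 × 10²² / (3 × 1.9 × 10²⁷))^(1/3)
    = 1.4 × 10⁷ m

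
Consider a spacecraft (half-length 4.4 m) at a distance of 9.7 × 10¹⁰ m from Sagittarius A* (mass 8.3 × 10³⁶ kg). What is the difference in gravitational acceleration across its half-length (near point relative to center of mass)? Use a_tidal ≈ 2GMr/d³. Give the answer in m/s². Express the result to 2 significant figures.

5.3 × 10⁻⁶ m/s²

Δa = 2GMr/d³
   = 2 × (6.674 × 10⁻¹¹) × (8.3 × 10³⁶) × (4.4) / (9.7 × 10¹⁰)³
   = 5.3 × 10⁻⁶ m/s²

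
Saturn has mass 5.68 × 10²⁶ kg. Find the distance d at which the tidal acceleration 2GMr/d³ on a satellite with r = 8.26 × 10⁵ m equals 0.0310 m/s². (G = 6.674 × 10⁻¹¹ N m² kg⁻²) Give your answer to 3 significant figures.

1.26 × 10⁸ m

2GMr/d³ = a_tidal  ⇒  d = (2GMr / a_tidal)^(1/3)
d = (2 × 6.674×10⁻¹¹ × (5.68 × 10²⁶) × (8.26 × 10⁵) / (0.0310))^(1/3)
  = 1.26 × 10⁸ m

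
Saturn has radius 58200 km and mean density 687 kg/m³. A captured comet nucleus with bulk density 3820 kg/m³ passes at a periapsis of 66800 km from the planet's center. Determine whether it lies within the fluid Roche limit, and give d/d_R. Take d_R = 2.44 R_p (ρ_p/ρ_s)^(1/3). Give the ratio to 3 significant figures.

d_R = 2.44 × (58200 km) × (687/3820)^(1/3) = 80160 km
d/d_R = (66800) / (80160) = 0.833
Since d/d_R < 1, the body is inside the Roche limit.

inside; d/d_R ≈ 0.833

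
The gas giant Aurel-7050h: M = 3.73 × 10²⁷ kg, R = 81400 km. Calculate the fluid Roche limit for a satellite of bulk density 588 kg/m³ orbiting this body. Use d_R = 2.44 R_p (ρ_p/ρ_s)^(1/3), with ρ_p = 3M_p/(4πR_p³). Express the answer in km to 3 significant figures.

2.80 × 10⁵ km

ρ_p = 3M_p/(4πR_p³) = 3 × (3.73 × 10²⁷) / (4π × (8.14 × 10⁷ m)³) = 1650 kg/m³
d_R = 2.44 × 81400 km × (1650/588)^(1/3)
    = 2.80 × 10⁵ km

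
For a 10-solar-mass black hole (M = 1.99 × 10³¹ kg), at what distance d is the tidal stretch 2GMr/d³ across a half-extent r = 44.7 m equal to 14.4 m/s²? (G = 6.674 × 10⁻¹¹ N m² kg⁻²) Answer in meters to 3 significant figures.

2.02 × 10⁷ m

2GMr/d³ = a_tidal  ⇒  d = (2GMr / a_tidal)^(1/3)
d = (2 × 6.674×10⁻¹¹ × (1.99 × 10³¹) × (44.7) / (14.4))^(1/3)
  = 2.02 × 10⁷ m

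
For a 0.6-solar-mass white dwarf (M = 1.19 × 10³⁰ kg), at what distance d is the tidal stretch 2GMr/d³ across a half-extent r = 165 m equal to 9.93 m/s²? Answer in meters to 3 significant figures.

2GMr/d³ = a_tidal  ⇒  d = (2GMr / a_tidal)^(1/3)
d = (2 × 6.674×10⁻¹¹ × (1.19 × 10³⁰) × (165) / (9.93))^(1/3)
  = 1.38 × 10⁷ m

1.38 × 10⁷ m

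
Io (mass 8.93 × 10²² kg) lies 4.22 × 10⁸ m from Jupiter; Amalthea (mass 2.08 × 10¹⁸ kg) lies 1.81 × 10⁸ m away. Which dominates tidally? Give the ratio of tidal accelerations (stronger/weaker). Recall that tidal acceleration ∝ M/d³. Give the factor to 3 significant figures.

The tide-raising term goes as M/d³ (the gradient of a 1/d² field).
Io: (8.93 × 10²²) / (4.22 × 10⁸)³ = 1.188 × 10⁻³
Amalthea: (2.08 × 10¹⁸) / (1.81 × 10⁸)³ = 3.508 × 10⁻⁷
Ratio (larger/smaller) = 3390

Io, by a factor of ≈ 3390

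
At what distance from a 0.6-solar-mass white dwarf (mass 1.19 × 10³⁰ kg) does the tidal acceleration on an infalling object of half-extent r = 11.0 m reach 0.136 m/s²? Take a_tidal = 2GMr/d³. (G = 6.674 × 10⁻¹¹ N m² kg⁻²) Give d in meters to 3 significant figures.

2.34 × 10⁷ m

2GMr/d³ = a_tidal  ⇒  d = (2GMr / a_tidal)^(1/3)
d = (2 × 6.674×10⁻¹¹ × (1.19 × 10³⁰) × (11.0) / (0.136))^(1/3)
  = 2.34 × 10⁷ m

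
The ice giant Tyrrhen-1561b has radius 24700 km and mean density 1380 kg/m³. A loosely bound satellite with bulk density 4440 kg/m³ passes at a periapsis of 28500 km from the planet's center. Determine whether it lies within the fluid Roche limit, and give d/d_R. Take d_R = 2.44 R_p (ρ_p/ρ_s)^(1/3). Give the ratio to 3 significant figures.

d_R = 2.44 × (24700 km) × (1380/4440)^(1/3) = 40820 km
d/d_R = (28500) / (40820) = 0.698
Since d/d_R < 1, the body is inside the Roche limit.

inside; d/d_R ≈ 0.698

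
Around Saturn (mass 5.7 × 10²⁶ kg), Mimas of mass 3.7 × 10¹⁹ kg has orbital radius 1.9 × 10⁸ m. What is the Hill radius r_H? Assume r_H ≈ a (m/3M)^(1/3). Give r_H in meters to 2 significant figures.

5.3 × 10⁵ m

r_H ≈ a (m/3M)^(1/3)
    = (1.9 × 10⁸) × (3.7 × 10¹⁹ / (3 × 5.7 × 10²⁶))^(1/3)
    = 5.3 × 10⁵ m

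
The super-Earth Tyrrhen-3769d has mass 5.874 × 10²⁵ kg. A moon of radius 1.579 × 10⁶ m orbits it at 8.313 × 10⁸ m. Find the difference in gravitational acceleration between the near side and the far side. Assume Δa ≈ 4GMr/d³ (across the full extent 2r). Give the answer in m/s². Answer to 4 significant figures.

4.310 × 10⁻⁵ m/s²

a_tidal = 4GMr/d³
        = 4 × (6.674 × 10⁻¹¹) × (5.874 × 10²⁵) × (1.579 × 10⁶) / (8.313 × 10⁸)³
        = 4.310 × 10⁻⁵ m/s²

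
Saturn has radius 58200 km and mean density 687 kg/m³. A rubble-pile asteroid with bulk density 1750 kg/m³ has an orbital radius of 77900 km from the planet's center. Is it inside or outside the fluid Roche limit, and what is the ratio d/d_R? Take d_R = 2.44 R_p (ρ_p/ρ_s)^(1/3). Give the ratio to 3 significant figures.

inside; d/d_R ≈ 0.749

d_R = 2.44 × (58200 km) × (687/1750)^(1/3) = 1.040 × 10⁵ km
d/d_R = (77900) / (1.040 × 10⁵) = 0.749
Since d/d_R < 1, the body is inside the Roche limit.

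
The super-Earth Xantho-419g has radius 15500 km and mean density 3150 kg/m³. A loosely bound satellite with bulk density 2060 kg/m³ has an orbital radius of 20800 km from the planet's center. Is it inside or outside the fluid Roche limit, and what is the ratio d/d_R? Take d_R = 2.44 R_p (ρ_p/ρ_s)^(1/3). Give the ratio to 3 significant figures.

d_R = 2.44 × (15500 km) × (3150/2060)^(1/3) = 43570 km
d/d_R = (20800) / (43570) = 0.477
Since d/d_R < 1, the body is inside the Roche limit.

inside; d/d_R ≈ 0.477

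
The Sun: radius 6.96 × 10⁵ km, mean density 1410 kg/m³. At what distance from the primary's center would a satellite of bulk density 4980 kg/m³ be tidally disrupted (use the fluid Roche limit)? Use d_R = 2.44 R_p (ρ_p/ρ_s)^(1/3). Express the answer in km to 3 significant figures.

1.12 × 10⁶ km

d_R = 2.44 × 6.96 × 10⁵ km × (1410/4980)^(1/3)
    = 1.12 × 10⁶ km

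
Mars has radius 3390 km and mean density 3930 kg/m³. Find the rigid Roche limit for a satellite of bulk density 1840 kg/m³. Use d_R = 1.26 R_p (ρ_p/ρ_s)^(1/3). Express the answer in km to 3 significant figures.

d_R = 1.26 × 3390 km × (3930/1840)^(1/3)
    = 5500 km

5500 km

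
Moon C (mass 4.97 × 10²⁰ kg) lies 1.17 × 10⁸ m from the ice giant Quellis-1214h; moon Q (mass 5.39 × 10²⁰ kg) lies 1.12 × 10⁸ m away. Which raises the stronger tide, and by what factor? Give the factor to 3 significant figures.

Tidal acceleration ∝ M/d³, so compare M/d³ for each.
Moon C: (4.97 × 10²⁰) / (1.17 × 10⁸)³ = 3.103 × 10⁻⁴
Moon Q: (5.39 × 10²⁰) / (1.12 × 10⁸)³ = 3.836 × 10⁻⁴
Ratio (larger/smaller) = 1.24

Moon Q, by a factor of ≈ 1.24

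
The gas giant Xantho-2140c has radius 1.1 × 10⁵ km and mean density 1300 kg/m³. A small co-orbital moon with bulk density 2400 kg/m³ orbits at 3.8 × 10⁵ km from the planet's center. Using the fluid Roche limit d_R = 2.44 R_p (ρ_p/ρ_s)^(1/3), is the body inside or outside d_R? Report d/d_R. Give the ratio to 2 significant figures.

d_R = 2.44 × (1.1 × 10⁵ km) × (1300/2400)^(1/3) = 2.188 × 10⁵ km
d/d_R = (3.8 × 10⁵) / (2.188 × 10⁵) = 1.7
Since d/d_R > 1, the body is outside the Roche limit.

outside; d/d_R ≈ 1.7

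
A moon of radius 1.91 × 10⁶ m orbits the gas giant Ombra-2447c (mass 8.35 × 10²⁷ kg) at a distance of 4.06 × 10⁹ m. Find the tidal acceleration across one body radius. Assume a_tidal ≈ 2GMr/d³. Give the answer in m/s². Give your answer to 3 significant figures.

3.18 × 10⁻⁵ m/s²

The tidal stretch is the gradient of GM/d² times the body's extent r, hence the 1/d³ dependence.
Δa = 2GMr/d³
   = 2 × (6.674 × 10⁻¹¹) × (8.35 × 10²⁷) × (1.91 × 10⁶) / (4.06 × 10⁹)³
   = 3.18 × 10⁻⁵ m/s²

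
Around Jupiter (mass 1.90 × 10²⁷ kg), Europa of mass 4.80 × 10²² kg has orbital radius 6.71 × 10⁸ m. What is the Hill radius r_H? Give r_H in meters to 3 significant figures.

r_H ≈ a (m/3M)^(1/3)
    = (6.71 × 10⁸) × (4.80 × 10²² / (3 × 1.90 × 10²⁷))^(1/3)
    = 1.37 × 10⁷ m

1.37 × 10⁷ m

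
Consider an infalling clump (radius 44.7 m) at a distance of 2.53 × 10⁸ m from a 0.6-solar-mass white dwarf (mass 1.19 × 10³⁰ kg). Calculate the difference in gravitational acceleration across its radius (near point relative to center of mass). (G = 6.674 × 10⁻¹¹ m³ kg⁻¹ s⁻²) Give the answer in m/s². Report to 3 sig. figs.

4.38 × 10⁻⁴ m/s²

Since r ≪ d, expand the inverse-square field across one radius to get the leading 2GMr/d³ term.
Δg = 2GMr/d³
   = 2 × (6.674 × 10⁻¹¹) × (1.19 × 10³⁰) × (44.7) / (2.53 × 10⁸)³
   = 4.38 × 10⁻⁴ m/s²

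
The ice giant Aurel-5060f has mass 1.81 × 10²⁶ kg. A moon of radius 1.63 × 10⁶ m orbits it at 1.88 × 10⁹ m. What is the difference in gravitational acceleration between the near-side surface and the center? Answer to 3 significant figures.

5.93 × 10⁻⁶ m/s²

Differencing GM/(d−r)² and GM/d² to first order in r/d gives 2GMr/d³.
a_tidal = 2GMr/d³
        = 2 × (6.674 × 10⁻¹¹) × (1.81 × 10²⁶) × (1.63 × 10⁶) / (1.88 × 10⁹)³
        = 5.93 × 10⁻⁶ m/s²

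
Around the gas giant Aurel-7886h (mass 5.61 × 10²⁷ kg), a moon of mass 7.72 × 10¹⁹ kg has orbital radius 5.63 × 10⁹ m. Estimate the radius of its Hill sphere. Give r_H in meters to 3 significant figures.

9.35 × 10⁶ m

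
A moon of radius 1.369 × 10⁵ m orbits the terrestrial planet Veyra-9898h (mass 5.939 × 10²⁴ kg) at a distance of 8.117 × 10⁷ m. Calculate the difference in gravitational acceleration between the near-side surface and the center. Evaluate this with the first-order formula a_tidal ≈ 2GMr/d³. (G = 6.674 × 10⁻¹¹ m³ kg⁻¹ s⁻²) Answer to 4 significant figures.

Since r ≪ d, expand the inverse-square field across one radius to get the leading 2GMr/d³ term.
Δa = 2GMr/d³
   = 2 × (6.674 × 10⁻¹¹) × (5.939 × 10²⁴) × (1.369 × 10⁵) / (8.117 × 10⁷)³
   = 2.029 × 10⁻⁴ m/s²

2.029 × 10⁻⁴ m/s²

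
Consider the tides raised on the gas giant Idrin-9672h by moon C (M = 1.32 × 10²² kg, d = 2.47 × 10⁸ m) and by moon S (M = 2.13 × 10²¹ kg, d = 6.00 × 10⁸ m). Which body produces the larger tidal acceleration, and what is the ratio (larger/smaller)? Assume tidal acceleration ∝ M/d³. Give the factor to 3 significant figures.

Moon C, by a factor of ≈ 88.8

The tide-raising term goes as M/d³ (the gradient of a 1/d² field).
Moon C: (1.32 × 10²²) / (2.47 × 10⁸)³ = 8.760 × 10⁻⁴
Moon S: (2.13 × 10²¹) / (6.00 × 10⁸)³ = 9.861 × 10⁻⁶
Ratio (larger/smaller) = 88.8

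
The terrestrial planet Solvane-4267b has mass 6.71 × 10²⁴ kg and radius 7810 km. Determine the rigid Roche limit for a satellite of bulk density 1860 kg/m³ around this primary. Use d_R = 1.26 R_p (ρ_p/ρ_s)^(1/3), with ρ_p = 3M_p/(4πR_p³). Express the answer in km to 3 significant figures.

12000 km

ρ_p = 3M_p/(4πR_p³) = 3 × (6.71 × 10²⁴) / (4π × (7.81 × 10⁶ m)³) = 3360 kg/m³
d_R = 1.26 × 7810 km × (3360/1860)^(1/3)
    = 12000 km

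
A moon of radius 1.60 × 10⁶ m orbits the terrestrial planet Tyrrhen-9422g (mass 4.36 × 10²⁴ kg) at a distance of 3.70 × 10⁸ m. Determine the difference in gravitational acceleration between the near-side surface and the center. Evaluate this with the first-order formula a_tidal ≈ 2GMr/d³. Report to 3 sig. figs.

Differencing GM/(d−r)² and GM/d² to first order in r/d gives 2GMr/d³.
a_tidal = 2GMr/d³
        = 2 × (6.674 × 10⁻¹¹) × (4.36 × 10²⁴) × (1.60 × 10⁶) / (3.70 × 10⁸)³
        = 1.84 × 10⁻⁵ m/s²

1.84 × 10⁻⁵ m/s²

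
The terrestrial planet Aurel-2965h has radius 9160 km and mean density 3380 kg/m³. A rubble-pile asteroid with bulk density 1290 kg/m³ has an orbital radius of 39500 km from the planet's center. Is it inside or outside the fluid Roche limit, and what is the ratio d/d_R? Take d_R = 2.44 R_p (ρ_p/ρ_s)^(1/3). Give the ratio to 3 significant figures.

d_R = 2.44 × (9160 km) × (3380/1290)^(1/3) = 30810 km
d/d_R = (39500) / (30810) = 1.28
Since d/d_R > 1, the body is outside the Roche limit.

outside; d/d_R ≈ 1.28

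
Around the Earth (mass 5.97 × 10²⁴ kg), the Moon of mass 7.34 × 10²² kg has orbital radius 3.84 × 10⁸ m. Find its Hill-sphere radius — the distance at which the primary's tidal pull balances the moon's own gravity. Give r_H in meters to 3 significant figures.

r_H ≈ a (m/3M)^(1/3)
    = (3.84 × 10⁸) × (7.34 × 10²² / (3 × 5.97 × 10²⁴))^(1/3)
    = 6.15 × 10⁷ m

6.15 × 10⁷ m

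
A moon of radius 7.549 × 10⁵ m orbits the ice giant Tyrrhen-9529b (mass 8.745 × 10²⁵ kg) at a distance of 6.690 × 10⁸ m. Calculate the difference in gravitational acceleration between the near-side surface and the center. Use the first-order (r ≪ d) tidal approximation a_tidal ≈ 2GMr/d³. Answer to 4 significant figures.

2.943 × 10⁻⁵ m/s²

The tidal stretch is the gradient of GM/d² times the body's extent r, hence the 1/d³ dependence.
Δa = 2GMr/d³
   = 2 × (6.674 × 10⁻¹¹) × (8.745 × 10²⁵) × (7.549 × 10⁵) / (6.690 × 10⁸)³
   = 2.943 × 10⁻⁵ m/s²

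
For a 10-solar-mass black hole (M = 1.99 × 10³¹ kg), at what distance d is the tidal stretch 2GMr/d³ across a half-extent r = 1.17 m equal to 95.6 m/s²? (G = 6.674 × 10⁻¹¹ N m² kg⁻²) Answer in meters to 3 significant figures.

2GMr/d³ = a_tidal  ⇒  d = (2GMr / a_tidal)^(1/3)
d = (2 × 6.674×10⁻¹¹ × (1.99 × 10³¹) × (1.17) / (95.6))^(1/3)
  = 3.19 × 10⁶ m

3.19 × 10⁶ m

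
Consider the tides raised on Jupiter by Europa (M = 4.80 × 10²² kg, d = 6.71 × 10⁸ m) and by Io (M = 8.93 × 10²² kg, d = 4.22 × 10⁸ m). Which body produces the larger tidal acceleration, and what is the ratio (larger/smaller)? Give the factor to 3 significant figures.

Compare M/d³ for the two perturbers:
Europa: (4.80 × 10²²) / (6.71 × 10⁸)³ = 1.589 × 10⁻⁴
Io: (8.93 × 10²²) / (4.22 × 10⁸)³ = 1.188 × 10⁻³
Ratio (larger/smaller) = 7.48

Io, by a factor of ≈ 7.48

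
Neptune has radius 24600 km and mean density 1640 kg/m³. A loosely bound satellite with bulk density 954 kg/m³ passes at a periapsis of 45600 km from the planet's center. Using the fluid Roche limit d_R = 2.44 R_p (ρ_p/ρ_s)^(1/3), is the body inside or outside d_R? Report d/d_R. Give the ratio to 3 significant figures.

d_R = 2.44 × (24600 km) × (1640/954)^(1/3) = 71900 km
d/d_R = (45600) / (71900) = 0.634
Since d/d_R < 1, the body is inside the Roche limit.

inside; d/d_R ≈ 0.634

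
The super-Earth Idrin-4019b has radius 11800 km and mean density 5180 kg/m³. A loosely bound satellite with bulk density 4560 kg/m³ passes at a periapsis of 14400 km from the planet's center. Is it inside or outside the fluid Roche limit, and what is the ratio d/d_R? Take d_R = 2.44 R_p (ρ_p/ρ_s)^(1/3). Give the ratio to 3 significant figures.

inside; d/d_R ≈ 0.479

d_R = 2.44 × (11800 km) × (5180/4560)^(1/3) = 30040 km
d/d_R = (14400) / (30040) = 0.479
Since d/d_R < 1, the body is inside the Roche limit.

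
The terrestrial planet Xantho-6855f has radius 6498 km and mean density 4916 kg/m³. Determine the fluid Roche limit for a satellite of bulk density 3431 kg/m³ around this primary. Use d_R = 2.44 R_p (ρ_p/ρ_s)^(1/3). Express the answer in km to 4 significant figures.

17870 km

d_R = 2.44 × 6498 km × (4916/3431)^(1/3)
    = 17870 km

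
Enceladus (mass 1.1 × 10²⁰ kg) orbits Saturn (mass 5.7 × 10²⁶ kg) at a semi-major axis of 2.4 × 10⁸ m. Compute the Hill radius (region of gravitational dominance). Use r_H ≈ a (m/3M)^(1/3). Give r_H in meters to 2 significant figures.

9.6 × 10⁵ m

r_H ≈ a (m/3M)^(1/3)
    = (2.4 × 10⁸) × (1.1 × 10²⁰ / (3 × 5.7 × 10²⁶))^(1/3)
    = 9.6 × 10⁵ m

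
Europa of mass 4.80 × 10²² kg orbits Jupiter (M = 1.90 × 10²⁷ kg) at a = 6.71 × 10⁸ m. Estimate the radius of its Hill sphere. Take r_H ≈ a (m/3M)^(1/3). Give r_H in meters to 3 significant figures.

1.37 × 10⁷ m

r_H ≈ a (m/3M)^(1/3)
    = (6.71 × 10⁸) × (4.80 × 10²² / (3 × 1.90 × 10²⁷))^(1/3)
    = 1.37 × 10⁷ m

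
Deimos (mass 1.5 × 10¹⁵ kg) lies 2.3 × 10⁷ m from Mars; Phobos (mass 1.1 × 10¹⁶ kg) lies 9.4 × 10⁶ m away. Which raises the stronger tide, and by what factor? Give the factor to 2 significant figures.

Compare M/d³ for the two perturbers:
Deimos: (1.5 × 10¹⁵) / (2.3 × 10⁷)³ = 1.233 × 10⁻⁷
Phobos: (1.1 × 10¹⁶) / (9.4 × 10⁶)³ = 1.324 × 10⁻⁵
Ratio (larger/smaller) = 110

Phobos, by a factor of ≈ 110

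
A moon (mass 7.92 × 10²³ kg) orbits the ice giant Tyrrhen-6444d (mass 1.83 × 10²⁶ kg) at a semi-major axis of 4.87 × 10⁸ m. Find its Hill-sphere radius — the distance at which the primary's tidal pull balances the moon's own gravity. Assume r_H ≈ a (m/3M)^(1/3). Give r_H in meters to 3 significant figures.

5.50 × 10⁷ m

r_H ≈ a (m/3M)^(1/3)
    = (4.87 × 10⁸) × (7.92 × 10²³ / (3 × 1.83 × 10²⁶))^(1/3)
    = 5.50 × 10⁷ m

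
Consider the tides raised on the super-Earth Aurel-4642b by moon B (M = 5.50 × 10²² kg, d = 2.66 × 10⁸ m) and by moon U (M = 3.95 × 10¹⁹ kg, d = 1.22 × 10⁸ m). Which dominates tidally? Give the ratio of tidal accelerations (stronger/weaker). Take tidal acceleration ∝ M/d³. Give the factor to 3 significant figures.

Compare M/d³ for the two perturbers:
Moon B: (5.50 × 10²²) / (2.66 × 10⁸)³ = 2.922 × 10⁻³
Moon U: (3.95 × 10¹⁹) / (1.22 × 10⁸)³ = 2.175 × 10⁻⁵
Ratio (larger/smaller) = 134

Moon B, by a factor of ≈ 134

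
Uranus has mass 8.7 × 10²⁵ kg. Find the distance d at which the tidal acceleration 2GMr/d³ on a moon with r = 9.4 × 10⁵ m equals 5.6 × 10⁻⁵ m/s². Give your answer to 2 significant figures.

5.8 × 10⁸ m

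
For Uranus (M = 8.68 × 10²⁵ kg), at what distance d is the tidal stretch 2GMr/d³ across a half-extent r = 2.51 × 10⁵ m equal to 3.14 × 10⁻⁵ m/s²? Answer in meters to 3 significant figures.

4.52 × 10⁸ m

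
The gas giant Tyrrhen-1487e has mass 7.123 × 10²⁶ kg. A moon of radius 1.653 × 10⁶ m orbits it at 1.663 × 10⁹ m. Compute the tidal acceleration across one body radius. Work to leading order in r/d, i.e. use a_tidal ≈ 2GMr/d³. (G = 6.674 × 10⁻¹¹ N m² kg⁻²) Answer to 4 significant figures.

Δg = 2GMr/d³
   = 2 × (6.674 × 10⁻¹¹) × (7.123 × 10²⁶) × (1.653 × 10⁶) / (1.663 × 10⁹)³
   = 3.417 × 10⁻⁵ m/s²

3.417 × 10⁻⁵ m/s²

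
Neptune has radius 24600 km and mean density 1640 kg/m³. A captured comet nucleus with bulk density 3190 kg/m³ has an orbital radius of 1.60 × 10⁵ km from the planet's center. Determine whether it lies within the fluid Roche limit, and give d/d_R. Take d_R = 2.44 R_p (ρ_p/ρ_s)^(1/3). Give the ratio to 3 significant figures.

d_R = 2.44 × (24600 km) × (1640/3190)^(1/3) = 48080 km
d/d_R = (1.60 × 10⁵) / (48080) = 3.33
Since d/d_R > 1, the body is outside the Roche limit.

outside; d/d_R ≈ 3.33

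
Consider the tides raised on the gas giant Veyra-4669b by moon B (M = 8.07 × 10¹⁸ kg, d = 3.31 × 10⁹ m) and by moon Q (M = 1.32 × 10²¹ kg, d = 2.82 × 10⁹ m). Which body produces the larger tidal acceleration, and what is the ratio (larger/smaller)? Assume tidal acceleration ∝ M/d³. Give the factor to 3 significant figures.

Tidal stretch scales as M/d³; compute that for each body.
Moon B: (8.07 × 10¹⁸) / (3.31 × 10⁹)³ = 2.225 × 10⁻¹⁰
Moon Q: (1.32 × 10²¹) / (2.82 × 10⁹)³ = 5.886 × 10⁻⁸
Ratio (larger/smaller) = 265

Moon Q, by a factor of ≈ 265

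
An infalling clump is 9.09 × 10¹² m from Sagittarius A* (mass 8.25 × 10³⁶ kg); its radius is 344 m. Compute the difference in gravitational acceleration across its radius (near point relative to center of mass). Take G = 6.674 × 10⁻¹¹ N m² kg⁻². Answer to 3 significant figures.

5.04 × 10⁻¹⁰ m/s²

a_tidal = 2GMr/d³
        = 2 × (6.674 × 10⁻¹¹) × (8.25 × 10³⁶) × (344) / (9.09 × 10¹²)³
        = 5.04 × 10⁻¹⁰ m/s²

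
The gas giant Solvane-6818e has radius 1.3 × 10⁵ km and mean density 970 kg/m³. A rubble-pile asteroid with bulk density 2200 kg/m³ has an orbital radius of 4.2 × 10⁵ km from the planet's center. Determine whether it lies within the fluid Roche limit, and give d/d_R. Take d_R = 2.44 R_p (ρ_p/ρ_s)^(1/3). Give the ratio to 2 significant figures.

outside; d/d_R ≈ 1.7

d_R = 2.44 × (1.3 × 10⁵ km) × (970/2200)^(1/3) = 2.414 × 10⁵ km
d/d_R = (4.2 × 10⁵) / (2.414 × 10⁵) = 1.7
Since d/d_R > 1, the body is outside the Roche limit.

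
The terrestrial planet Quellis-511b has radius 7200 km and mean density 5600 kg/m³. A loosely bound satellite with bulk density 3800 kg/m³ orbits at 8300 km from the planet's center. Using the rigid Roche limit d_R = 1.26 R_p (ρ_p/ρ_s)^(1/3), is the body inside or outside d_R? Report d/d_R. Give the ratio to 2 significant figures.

d_R = 1.26 × (7200 km) × (5600/3800)^(1/3) = 10320 km
d/d_R = (8300) / (10320) = 0.80
Since d/d_R < 1, the body is inside the Roche limit.

inside; d/d_R ≈ 0.80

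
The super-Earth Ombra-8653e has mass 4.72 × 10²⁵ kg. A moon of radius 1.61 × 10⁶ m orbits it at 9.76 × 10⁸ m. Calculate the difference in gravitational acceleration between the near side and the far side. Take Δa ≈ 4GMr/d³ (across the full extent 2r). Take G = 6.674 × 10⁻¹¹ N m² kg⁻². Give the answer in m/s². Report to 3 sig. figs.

2.18 × 10⁻⁵ m/s²

Near-to-far spans 2r, so the tidal difference is twice the near-to-center value: 4GMr/d³.
Δa = 4GMr/d³
   = 4 × (6.674 × 10⁻¹¹) × (4.72 × 10²⁵) × (1.61 × 10⁶) / (9.76 × 10⁸)³
   = 2.18 × 10⁻⁵ m/s²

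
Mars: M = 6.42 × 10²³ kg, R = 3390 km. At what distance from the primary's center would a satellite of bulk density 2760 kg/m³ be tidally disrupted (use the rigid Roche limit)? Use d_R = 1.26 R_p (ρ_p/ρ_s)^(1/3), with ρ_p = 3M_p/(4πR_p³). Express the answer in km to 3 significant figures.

4810 km

ρ_p = 3M_p/(4πR_p³) = 3 × (6.42 × 10²³) / (4π × (3.39 × 10⁶ m)³) = 3930 kg/m³
d_R = 1.26 × 3390 km × (3930/2760)^(1/3)
    = 4810 km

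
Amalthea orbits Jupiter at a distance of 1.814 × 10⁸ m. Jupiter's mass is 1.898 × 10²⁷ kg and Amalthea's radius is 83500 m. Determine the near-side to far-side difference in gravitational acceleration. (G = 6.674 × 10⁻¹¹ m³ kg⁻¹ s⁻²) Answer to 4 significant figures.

7.088 × 10⁻³ m/s²

a_tidal = 4GMr/d³
        = 4 × (6.674 × 10⁻¹¹) × (1.898 × 10²⁷) × (83500) / (1.814 × 10⁸)³
        = 7.088 × 10⁻³ m/s²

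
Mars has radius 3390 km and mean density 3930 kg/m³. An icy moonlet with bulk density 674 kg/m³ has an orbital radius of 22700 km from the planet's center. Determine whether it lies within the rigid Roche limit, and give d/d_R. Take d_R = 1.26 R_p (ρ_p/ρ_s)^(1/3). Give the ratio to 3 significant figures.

d_R = 1.26 × (3390 km) × (3930/674)^(1/3) = 7688 km
d/d_R = (22700) / (7688) = 2.95
Since d/d_R > 1, the body is outside the Roche limit.

outside; d/d_R ≈ 2.95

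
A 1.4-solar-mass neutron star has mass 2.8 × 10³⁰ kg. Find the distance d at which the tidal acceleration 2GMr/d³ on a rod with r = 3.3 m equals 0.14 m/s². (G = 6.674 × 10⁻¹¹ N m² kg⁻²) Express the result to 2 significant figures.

2.1 × 10⁷ m

2GMr/d³ = a_tidal  ⇒  d = (2GMr / a_tidal)^(1/3)
d = (2 × 6.674×10⁻¹¹ × (2.8 × 10³⁰) × (3.3) / (0.14))^(1/3)
  = 2.1 × 10⁷ m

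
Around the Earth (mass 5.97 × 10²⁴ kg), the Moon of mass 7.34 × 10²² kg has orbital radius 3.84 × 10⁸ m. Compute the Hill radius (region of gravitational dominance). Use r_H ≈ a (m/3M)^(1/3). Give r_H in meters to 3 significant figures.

r_H ≈ a (m/3M)^(1/3)
    = (3.84 × 10⁸) × (7.34 × 10²² / (3 × 5.97 × 10²⁴))^(1/3)
    = 6.15 × 10⁷ m

6.15 × 10⁷ m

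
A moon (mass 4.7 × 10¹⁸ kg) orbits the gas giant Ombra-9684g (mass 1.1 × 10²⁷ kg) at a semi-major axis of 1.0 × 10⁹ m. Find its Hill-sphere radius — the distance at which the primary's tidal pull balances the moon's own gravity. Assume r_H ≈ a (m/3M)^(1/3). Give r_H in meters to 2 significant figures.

r_H ≈ a (m/3M)^(1/3)
    = (1.0 × 10⁹) × (4.7 × 10¹⁸ / (3 × 1.1 × 10²⁷))^(1/3)
    = 1.1 × 10⁶ m

1.1 × 10⁶ m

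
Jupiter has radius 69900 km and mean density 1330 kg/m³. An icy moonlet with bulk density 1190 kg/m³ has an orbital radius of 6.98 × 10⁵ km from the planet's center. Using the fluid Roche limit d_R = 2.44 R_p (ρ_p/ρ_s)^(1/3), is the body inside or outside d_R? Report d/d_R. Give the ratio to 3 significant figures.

outside; d/d_R ≈ 3.94

d_R = 2.44 × (69900 km) × (1330/1190)^(1/3) = 1.770 × 10⁵ km
d/d_R = (6.98 × 10⁵) / (1.770 × 10⁵) = 3.94
Since d/d_R > 1, the body is outside the Roche limit.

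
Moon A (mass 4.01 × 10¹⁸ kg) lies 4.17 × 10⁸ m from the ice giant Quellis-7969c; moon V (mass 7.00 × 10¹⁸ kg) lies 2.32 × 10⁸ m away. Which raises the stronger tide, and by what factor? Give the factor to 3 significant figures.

Moon V, by a factor of ≈ 10.1

Compare M/d³ for the two perturbers:
Moon A: (4.01 × 10¹⁸) / (4.17 × 10⁸)³ = 5.530 × 10⁻⁸
Moon V: (7.00 × 10¹⁸) / (2.32 × 10⁸)³ = 5.606 × 10⁻⁷
Ratio (larger/smaller) = 10.1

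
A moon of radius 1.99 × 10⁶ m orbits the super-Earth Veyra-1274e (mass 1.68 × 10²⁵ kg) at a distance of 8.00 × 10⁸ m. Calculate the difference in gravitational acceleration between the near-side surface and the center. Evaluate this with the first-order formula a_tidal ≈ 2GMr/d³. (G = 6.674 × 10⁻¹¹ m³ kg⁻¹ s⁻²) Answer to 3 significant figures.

8.72 × 10⁻⁶ m/s²

Since r ≪ d, expand the inverse-square field across one radius to get the leading 2GMr/d³ term.
Δa = 2GMr/d³
   = 2 × (6.674 × 10⁻¹¹) × (1.68 × 10²⁵) × (1.99 × 10⁶) / (8.00 × 10⁸)³
   = 8.72 × 10⁻⁶ m/s²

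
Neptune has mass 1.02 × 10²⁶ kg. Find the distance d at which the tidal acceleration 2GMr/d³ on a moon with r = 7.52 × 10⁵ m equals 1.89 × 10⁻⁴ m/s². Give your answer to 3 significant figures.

3.78 × 10⁸ m

2GMr/d³ = a_tidal  ⇒  d = (2GMr / a_tidal)^(1/3)
d = (2 × 6.674×10⁻¹¹ × (1.02 × 10²⁶) × (7.52 × 10⁵) / (1.89 × 10⁻⁴))^(1/3)
  = 3.78 × 10⁸ m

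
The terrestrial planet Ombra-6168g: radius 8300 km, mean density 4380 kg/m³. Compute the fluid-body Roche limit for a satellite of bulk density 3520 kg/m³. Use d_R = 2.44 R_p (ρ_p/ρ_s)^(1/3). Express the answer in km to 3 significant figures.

21800 km

d_R = 2.44 × 8300 km × (4380/3520)^(1/3)
    = 21800 km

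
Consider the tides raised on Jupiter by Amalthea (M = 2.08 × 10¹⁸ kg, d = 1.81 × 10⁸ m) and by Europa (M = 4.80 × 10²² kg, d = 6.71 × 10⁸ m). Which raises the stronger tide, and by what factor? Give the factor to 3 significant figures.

The tide-raising term goes as M/d³ (the gradient of a 1/d² field).
Amalthea: (2.08 × 10¹⁸) / (1.81 × 10⁸)³ = 3.508 × 10⁻⁷
Europa: (4.80 × 10²²) / (6.71 × 10⁸)³ = 1.589 × 10⁻⁴
Ratio (larger/smaller) = 453

Europa, by a factor of ≈ 453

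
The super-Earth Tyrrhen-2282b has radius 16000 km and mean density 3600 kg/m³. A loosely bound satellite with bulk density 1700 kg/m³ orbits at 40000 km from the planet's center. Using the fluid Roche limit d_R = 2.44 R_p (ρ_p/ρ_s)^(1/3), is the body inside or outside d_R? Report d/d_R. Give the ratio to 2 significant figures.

inside; d/d_R ≈ 0.80

d_R = 2.44 × (16000 km) × (3600/1700)^(1/3) = 50130 km
d/d_R = (40000) / (50130) = 0.80
Since d/d_R < 1, the body is inside the Roche limit.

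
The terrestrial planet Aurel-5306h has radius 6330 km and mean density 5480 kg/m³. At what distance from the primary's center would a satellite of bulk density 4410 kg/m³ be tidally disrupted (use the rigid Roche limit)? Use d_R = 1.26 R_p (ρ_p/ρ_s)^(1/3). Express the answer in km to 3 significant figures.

d_R = 1.26 × 6330 km × (5480/4410)^(1/3)
    = 8570 km

8570 km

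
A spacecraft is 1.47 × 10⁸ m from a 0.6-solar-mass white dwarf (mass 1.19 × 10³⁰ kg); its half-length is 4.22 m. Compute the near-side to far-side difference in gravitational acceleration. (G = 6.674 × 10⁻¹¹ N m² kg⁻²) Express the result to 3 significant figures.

4.22 × 10⁻⁴ m/s²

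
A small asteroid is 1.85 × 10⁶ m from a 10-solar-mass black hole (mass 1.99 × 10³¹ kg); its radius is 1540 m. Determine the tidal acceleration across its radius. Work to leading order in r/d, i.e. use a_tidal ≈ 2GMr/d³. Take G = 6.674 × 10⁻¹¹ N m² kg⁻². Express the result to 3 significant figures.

6.46 × 10⁵ m/s²

Δa = 2GMr/d³
   = 2 × (6.674 × 10⁻¹¹) × (1.99 × 10³¹) × (1540) / (1.85 × 10⁶)³
   = 6.46 × 10⁵ m/s²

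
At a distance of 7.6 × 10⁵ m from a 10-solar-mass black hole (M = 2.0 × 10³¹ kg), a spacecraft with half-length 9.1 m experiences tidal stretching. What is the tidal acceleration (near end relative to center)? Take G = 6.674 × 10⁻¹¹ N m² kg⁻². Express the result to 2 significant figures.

Δg = 2GMr/d³
   = 2 × (6.674 × 10⁻¹¹) × (2.0 × 10³¹) × (9.1) / (7.6 × 10⁵)³
   = 5.5 × 10⁴ m/s²

5.5 × 10⁴ m/s²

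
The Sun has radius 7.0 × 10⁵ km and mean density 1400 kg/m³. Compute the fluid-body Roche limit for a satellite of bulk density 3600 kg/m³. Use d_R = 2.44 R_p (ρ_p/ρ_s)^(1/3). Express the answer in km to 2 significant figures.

d_R = 2.44 × 7.0 × 10⁵ km × (1400/3600)^(1/3)
    = 1.2 × 10⁶ km

1.2 × 10⁶ km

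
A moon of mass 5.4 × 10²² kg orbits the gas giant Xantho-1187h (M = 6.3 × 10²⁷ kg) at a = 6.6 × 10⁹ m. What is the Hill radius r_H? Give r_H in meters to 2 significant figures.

9.4 × 10⁷ m

r_H ≈ a (m/3M)^(1/3)
    = (6.6 × 10⁹) × (5.4 × 10²² / (3 × 6.3 × 10²⁷))^(1/3)
    = 9.4 × 10⁷ m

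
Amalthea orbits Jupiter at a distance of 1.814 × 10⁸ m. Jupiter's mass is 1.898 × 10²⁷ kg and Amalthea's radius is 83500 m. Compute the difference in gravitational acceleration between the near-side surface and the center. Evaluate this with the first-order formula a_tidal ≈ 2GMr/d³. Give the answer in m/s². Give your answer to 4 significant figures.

3.544 × 10⁻³ m/s²

Differencing GM/(d−r)² and GM/d² to first order in r/d gives 2GMr/d³.
a_tidal = 2GMr/d³
        = 2 × (6.674 × 10⁻¹¹) × (1.898 × 10²⁷) × (83500) / (1.814 × 10⁸)³
        = 3.544 × 10⁻³ m/s²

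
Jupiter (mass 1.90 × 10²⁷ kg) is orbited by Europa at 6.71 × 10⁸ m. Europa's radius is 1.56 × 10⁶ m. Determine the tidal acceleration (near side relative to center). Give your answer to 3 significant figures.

1.31 × 10⁻³ m/s²

The tidal stretch is the gradient of GM/d² times the body's extent r, hence the 1/d³ dependence.
Δg = 2GMr/d³
   = 2 × (6.674 × 10⁻¹¹) × (1.90 × 10²⁷) × (1.56 × 10⁶) / (6.71 × 10⁸)³
   = 1.31 × 10⁻³ m/s²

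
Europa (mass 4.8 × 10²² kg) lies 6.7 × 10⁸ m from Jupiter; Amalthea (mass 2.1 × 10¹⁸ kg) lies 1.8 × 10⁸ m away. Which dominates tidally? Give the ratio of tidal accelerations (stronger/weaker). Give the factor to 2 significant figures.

Compare M/d³ for the two perturbers:
Europa: (4.8 × 10²²) / (6.7 × 10⁸)³ = 1.596 × 10⁻⁴
Amalthea: (2.1 × 10¹⁸) / (1.8 × 10⁸)³ = 3.601 × 10⁻⁷
Ratio (larger/smaller) = 440

Europa, by a factor of ≈ 440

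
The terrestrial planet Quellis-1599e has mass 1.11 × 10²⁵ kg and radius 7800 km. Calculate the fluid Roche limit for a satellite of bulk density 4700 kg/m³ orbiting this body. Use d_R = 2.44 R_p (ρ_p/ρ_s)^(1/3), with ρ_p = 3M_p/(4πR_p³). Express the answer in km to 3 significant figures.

20200 km

ρ_p = 3M_p/(4πR_p³) = 3 × (1.11 × 10²⁵) / (4π × (7.80 × 10⁶ m)³) = 5580 kg/m³
d_R = 2.44 × 7800 km × (5580/4700)^(1/3)
    = 20200 km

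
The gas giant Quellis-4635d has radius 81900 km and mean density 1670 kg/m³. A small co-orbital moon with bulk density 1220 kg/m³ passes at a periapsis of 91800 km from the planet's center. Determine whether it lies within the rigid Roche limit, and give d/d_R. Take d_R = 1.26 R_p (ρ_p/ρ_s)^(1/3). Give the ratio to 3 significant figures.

d_R = 1.26 × (81900 km) × (1670/1220)^(1/3) = 1.146 × 10⁵ km
d/d_R = (91800) / (1.146 × 10⁵) = 0.801
Since d/d_R < 1, the body is inside the Roche limit.

inside; d/d_R ≈ 0.801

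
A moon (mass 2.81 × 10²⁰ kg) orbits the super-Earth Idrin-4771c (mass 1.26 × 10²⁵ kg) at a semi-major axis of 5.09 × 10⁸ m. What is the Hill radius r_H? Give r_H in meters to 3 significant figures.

r_H ≈ a (m/3M)^(1/3)
    = (5.09 × 10⁸) × (2.81 × 10²⁰ / (3 × 1.26 × 10²⁵))^(1/3)
    = 9.93 × 10⁶ m

9.93 × 10⁶ m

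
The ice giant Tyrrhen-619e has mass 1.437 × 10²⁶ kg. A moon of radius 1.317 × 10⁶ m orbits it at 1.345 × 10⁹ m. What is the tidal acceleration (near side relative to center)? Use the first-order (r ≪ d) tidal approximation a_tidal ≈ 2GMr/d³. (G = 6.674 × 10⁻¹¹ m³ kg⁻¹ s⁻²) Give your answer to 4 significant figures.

1.038 × 10⁻⁵ m/s²

Δg = 2GMr/d³
   = 2 × (6.674 × 10⁻¹¹) × (1.437 × 10²⁶) × (1.317 × 10⁶) / (1.345 × 10⁹)³
   = 1.038 × 10⁻⁵ m/s²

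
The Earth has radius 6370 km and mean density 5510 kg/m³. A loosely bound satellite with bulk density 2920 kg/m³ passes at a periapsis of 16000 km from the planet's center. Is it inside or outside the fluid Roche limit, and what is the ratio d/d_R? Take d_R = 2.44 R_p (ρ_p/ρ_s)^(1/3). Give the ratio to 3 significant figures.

d_R = 2.44 × (6370 km) × (5510/2920)^(1/3) = 19210 km
d/d_R = (16000) / (19210) = 0.833
Since d/d_R < 1, the body is inside the Roche limit.

inside; d/d_R ≈ 0.833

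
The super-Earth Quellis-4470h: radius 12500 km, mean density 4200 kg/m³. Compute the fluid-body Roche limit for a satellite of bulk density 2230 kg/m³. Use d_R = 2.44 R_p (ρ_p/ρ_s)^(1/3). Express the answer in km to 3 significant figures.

d_R = 2.44 × 12500 km × (4200/2230)^(1/3)
    = 37700 km

37700 km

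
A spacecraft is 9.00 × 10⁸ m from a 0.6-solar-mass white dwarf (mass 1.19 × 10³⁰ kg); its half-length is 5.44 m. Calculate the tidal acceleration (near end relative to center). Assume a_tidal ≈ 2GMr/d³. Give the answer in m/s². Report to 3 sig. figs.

1.19 × 10⁻⁶ m/s²

The tidal stretch is the gradient of GM/d² times the body's extent r, hence the 1/d³ dependence.
a_tidal = 2GMr/d³
        = 2 × (6.674 × 10⁻¹¹) × (1.19 × 10³⁰) × (5.44) / (9.00 × 10⁸)³
        = 1.19 × 10⁻⁶ m/s²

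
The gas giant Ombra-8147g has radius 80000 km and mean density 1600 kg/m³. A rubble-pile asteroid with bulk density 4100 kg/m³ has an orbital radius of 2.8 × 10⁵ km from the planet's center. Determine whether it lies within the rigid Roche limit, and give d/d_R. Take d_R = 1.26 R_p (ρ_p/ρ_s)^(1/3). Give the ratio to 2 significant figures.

d_R = 1.26 × (80000 km) × (1600/4100)^(1/3) = 73660 km
d/d_R = (2.8 × 10⁵) / (73660) = 3.8
Since d/d_R > 1, the body is outside the Roche limit.

outside; d/d_R ≈ 3.8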